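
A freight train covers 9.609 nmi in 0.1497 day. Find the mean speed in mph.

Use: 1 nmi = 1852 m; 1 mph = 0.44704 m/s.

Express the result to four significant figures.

9.609 nmi × 1852 → 17795.9 m
0.1497 day × 86400 → 12934.1 s
v = d / t = 17795.9 m / 12934.1 s = 1.37589 m/s
1.37589 m/s ÷ (0.44704 m/s/mph) = 3.07778 mph

3.078 mph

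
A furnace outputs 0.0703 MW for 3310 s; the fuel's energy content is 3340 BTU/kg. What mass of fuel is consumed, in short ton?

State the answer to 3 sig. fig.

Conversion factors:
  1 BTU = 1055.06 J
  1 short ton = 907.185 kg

0.0703 MW → 70300 W
E = P × t = 70300 × 3310 = 2.32693×10⁸ J
3340 BTU/kg → 3.5239×10⁶ J/kg
m = E / e_s = 2.32693×10⁸ / 3.5239×10⁶ = 66.0328 kg
In short ton: 66.0328 / 907.185 = 0.0727887 short ton

0.0728 short ton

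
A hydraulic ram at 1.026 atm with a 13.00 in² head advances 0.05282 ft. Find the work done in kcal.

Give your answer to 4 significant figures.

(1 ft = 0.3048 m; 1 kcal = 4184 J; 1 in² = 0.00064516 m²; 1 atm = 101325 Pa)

0.003355 kcal

1.026 atm → 103959 Pa
13.00 in² → 0.00838708 m²
F = P × A = 103959 × 0.00838708 = 871.912 N
0.05282 ft → 0.0160995 m
W = F × d = 871.912 × 0.0160995 = 14.0373 J
In kcal: 14.0373 / 4184 = 0.003355 kcal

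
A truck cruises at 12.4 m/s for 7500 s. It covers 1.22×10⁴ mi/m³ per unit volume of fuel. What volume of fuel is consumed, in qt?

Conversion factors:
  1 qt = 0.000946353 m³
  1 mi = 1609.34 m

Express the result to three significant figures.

5.01 qt

d = v × t = 12.4 × 7500 = 93000 m
1.22×10⁴ mi/m³ → 1.96339×10⁷ m/m³
V = d / (distance per unit fuel) = 93000 / 1.96339×10⁷ = 0.00473671 m³
In qt: 0.00473671 / 0.000946353 = 5.00523 qt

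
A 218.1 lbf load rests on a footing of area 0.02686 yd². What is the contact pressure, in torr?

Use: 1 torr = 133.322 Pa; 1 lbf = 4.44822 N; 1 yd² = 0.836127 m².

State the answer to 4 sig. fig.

324.0 torr

218.1 lbf × 4.44822 → 970.157 N
0.02686 yd² × 0.836127 → 0.0224584 m²
P = F / A = 970.157 N / 0.0224584 m² = 43198 Pa
43198 Pa ÷ (133.322 Pa/torr) = 324.013 torr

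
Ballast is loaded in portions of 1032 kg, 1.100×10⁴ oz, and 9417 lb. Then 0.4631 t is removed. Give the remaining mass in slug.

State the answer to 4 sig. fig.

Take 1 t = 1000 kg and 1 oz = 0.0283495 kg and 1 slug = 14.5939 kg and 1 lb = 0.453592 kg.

1032 kg (already kg)
1.100×10⁴ oz × 0.0283495 = 311.844 kg
9417 lb × 0.453592 = 4271.48 kg
0.4631 t × 1000 = 463.1 kg
Sum: 1032 + 311.844 + 4271.48 − 463.1 = 5152.22 kg
In slug: 5152.22 / 14.5939 = 353.039 slug

353.0 slug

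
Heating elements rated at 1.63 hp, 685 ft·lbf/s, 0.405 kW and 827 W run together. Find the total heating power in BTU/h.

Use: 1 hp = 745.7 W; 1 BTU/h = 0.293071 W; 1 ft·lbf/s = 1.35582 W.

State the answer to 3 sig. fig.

1.15×10⁴ BTU/h

1.63 hp × 745.7 = 1215.49 W
685 ft·lbf/s × 1.35582 = 928.737 W
0.405 kW × 1000 = 405 W
827 W (already W)
Combined: 1215.49 + 928.737 + 405 + 827 = 3376.23 W
In BTU/h: 3376.23 / 0.293071 = 11520.2 BTU/h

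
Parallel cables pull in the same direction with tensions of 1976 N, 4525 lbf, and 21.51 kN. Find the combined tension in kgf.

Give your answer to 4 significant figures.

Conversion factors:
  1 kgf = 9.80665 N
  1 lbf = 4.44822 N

4447 kgf

1976 N (already N)
4525 lbf × 4.44822 = 20128.2 N
21.51 kN × 1000 = 21510 N
Sum: 1976 + 20128.2 + 21510 = 43614.2 N
In kgf: 43614.2 / 9.80665 = 4447.41 kgf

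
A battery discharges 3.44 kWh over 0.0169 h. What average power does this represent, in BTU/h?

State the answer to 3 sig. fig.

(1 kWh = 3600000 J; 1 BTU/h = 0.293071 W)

3.44 kWh × 3600000 = 1.2384×10⁷ J
0.0169 h × 3600 = 60.84 s
P = E / t = 1.2384×10⁷ J / 60.84 s = 203550 W
203550 W ÷ (0.293071 W/BTU/h) = 694542 BTU/h

6.95×10⁵ BTU/h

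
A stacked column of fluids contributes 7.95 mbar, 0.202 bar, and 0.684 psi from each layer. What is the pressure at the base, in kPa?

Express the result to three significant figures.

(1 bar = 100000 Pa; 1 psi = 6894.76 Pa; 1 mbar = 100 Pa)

7.95 mbar × 100 → 795 Pa
0.202 bar × 100000 → 20200 Pa
0.684 psi × 6894.76 → 4716.02 Pa
Sum: 795 + 20200 + 4716.02 = 25711 Pa
In kPa: 25711 / 1000 = 25.711 kPa

25.7 kPa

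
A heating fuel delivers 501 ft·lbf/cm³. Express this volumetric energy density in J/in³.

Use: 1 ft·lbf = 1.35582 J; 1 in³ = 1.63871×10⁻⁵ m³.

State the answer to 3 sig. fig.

501 ft·lbf/cm³ × 1.35582 J/ft·lbf ÷ 10⁻⁶ m³/cm³ = 6.79266×10⁸ J/m³
6.79266×10⁸ J/m³ × 1.63871×10⁻⁵ m³/in³ = 11131.2 J/in³

1.11×10⁴ J/in³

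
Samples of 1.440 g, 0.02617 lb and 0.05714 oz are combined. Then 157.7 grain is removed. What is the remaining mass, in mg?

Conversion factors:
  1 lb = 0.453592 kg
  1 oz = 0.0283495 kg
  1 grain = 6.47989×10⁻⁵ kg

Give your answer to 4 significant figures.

1.440 g × 0.001 = 0.00144 kg
0.02617 lb × 0.453592 = 0.0118705 kg
0.05714 oz × 0.0283495 = 0.00161989 kg
157.7 grain × 6.47989×10⁻⁵ = 0.0102188 kg
Net: 0.00144 + 0.0118705 + 0.00161989 − 0.0102188 = 0.00471159 kg
In mg: 0.00471159 / 10⁻⁶ = 4711.59 mg

4712 mg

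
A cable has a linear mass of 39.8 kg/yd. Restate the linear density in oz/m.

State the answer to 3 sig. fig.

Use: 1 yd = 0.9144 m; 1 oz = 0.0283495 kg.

39.8 kg/yd ÷ 0.9144 m/yd = 43.5258 kg/m
43.5258 kg/m ÷ 0.0283495 kg/oz = 1535.33 oz/m

1540 oz/m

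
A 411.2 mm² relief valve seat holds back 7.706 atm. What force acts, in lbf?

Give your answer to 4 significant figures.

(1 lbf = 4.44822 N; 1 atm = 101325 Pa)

72.18 lbf

7.706 atm × 101325 → 780810 Pa
411.2 mm² × 10⁻⁶ → 4.112×10⁻⁴ m²
F = P × A = 780810 Pa × 4.112×10⁻⁴ m² = 321.069 N
321.069 N ÷ (4.44822 N/lbf) = 72.1792 lbf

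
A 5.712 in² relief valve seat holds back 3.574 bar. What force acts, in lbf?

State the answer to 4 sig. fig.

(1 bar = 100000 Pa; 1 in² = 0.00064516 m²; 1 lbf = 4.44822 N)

296.1 lbf

3.574 bar × 100000 → 357400 Pa
5.712 in² × 0.00064516 → 0.00368515 m²
F = P × A = 357400 Pa × 0.00368515 m² = 1317.07 N
1317.07 N ÷ (4.44822 N/lbf) = 296.089 lbf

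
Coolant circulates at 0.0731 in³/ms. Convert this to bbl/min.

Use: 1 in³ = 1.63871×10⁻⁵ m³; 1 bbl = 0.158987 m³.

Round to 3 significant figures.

0.0731 in³/ms × 1.63871×10⁻⁵ m³/in³ ÷ 0.001 s/ms = 0.0011979 m³/s
0.0011979 m³/s ÷ 0.158987 m³/bbl × 60 s/min = 0.452075 bbl/min

0.452 bbl/min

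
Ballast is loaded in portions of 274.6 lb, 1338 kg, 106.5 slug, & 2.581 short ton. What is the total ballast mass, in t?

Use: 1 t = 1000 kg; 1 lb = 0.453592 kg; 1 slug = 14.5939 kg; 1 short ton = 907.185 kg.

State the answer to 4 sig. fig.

274.6 lb × 0.453592 = 124.556 kg
1338 kg (already kg)
106.5 slug × 14.5939 = 1554.25 kg
2.581 short ton × 907.185 = 2341.44 kg
Combined: 124.556 + 1338 + 1554.25 + 2341.44 = 5358.25 kg
In t: 5358.25 / 1000 = 5.35825 t

5.358 t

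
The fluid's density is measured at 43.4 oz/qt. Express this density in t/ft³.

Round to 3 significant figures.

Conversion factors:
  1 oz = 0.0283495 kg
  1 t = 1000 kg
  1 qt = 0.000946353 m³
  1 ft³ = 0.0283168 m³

43.4 oz/qt × 0.0283495 kg/oz ÷ 0.000946353 m³/qt = 1300.12 kg/m³
1300.12 kg/m³ ÷ 1000 kg/t × 0.0283168 m³/ft³ = 0.0368152 t/ft³

0.0368 t/ft³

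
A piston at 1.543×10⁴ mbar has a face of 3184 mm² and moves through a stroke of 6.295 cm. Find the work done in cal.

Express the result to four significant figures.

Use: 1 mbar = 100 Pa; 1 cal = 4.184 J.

73.92 cal

1.543×10⁴ mbar → 1.543×10⁶ Pa
3184 mm² → 0.003184 m²
F = P × A = 1.543×10⁶ × 0.003184 = 4912.91 N
6.295 cm → 0.06295 m
W = F × d = 4912.91 × 0.06295 = 309.268 J
In cal: 309.268 / 4.184 = 73.9168 cal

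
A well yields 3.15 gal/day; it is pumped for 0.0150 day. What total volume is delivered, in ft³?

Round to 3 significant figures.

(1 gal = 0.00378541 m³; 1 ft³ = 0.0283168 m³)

0.00632 ft³

3.15 gal/day → 1.3801×10⁻⁷ m³/s
0.0150 day → 1296 s
V = Q × t = 1.3801×10⁻⁷ × 1296 = 1.78861×10⁻⁴ m³
In ft³: 1.78861×10⁻⁴ / 0.0283168 = 0.00631643 ft³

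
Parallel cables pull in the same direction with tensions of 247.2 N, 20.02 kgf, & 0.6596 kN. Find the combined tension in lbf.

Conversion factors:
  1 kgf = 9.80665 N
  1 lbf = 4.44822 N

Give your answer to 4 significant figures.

248.0 lbf

247.2 N (already N)
20.02 kgf × 9.80665 → 196.329 N
0.6596 kN × 1000 → 659.6 N
Combined: 247.2 + 196.329 + 659.6 = 1103.13 N
In lbf: 1103.13 / 4.44822 = 247.994 lbf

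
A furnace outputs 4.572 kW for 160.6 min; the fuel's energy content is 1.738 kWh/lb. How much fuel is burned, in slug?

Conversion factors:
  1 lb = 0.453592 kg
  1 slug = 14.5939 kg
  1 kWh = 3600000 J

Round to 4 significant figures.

0.2188 slug

4.572 kW → 4572 W
160.6 min → 9636 s
E = P × t = 4572 × 9636 = 4.40558×10⁷ J
1.738 kWh/lb → 1.37939×10⁷ J/kg
m = E / e_s = 4.40558×10⁷ / 1.37939×10⁷ = 3.19386 kg
In slug: 3.19386 / 14.5939 = 0.218849 slug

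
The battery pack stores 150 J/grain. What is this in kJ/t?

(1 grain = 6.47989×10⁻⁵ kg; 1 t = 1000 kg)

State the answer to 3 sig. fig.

150 J/grain ÷ 6.47989×10⁻⁵ kg/grain = 2.31485×10⁶ J/kg
2.31485×10⁶ J/kg ÷ 1000 J/kJ × 1000 kg/t = 2.31485×10⁶ kJ/t

2.31×10⁶ kJ/t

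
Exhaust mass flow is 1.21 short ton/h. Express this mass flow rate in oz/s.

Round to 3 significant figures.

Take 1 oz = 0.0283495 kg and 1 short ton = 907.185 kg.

1.21 short ton/h × 907.185 kg/short ton ÷ 3600 s/h = 0.304915 kg/s
0.304915 kg/s ÷ 0.0283495 kg/oz = 10.7556 oz/s

10.8 oz/s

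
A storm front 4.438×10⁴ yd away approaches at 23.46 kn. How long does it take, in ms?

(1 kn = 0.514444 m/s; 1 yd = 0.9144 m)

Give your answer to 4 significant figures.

4.438×10⁴ yd × 0.9144 = 40581.1 m
23.46 kn × 0.514444 = 12.0689 m/s
t = d / v = 40581.1 m / 12.0689 m/s = 3362.45 s
3362.45 s ÷ (0.001 s/ms) = 3.36245×10⁶ ms

3.362×10⁶ ms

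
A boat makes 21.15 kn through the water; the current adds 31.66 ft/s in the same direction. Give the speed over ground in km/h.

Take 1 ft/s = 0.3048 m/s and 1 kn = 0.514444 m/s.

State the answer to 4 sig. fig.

73.91 km/h

21.15 kn × 0.514444 → 10.8805 m/s
31.66 ft/s × 0.3048 → 9.64997 m/s
Total: 10.8805 + 9.64997 = 20.5305 m/s
In km/h: 20.5305 / (1/3.6) = 73.9098 km/h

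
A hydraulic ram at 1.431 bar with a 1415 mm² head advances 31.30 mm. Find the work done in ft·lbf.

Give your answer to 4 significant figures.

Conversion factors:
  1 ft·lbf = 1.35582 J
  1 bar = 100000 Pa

4.675 ft·lbf

1.431 bar → 143100 Pa
1415 mm² → 0.001415 m²
F = P × A = 143100 × 0.001415 = 202.486 N
31.30 mm → 0.0313 m
W = F × d = 202.486 × 0.0313 = 6.33781 J
In ft·lbf: 6.33781 / 1.35582 = 4.67452 ft·lbf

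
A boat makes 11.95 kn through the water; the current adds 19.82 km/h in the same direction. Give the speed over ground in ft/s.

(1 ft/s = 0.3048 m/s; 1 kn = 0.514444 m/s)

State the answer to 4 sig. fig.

11.95 kn × 0.514444 = 6.14761 m/s
19.82 km/h × (1/3.6) = 5.50556 m/s
Sum: 6.14761 + 5.50556 = 11.6532 m/s
In ft/s: 11.6532 / 0.3048 = 38.2323 ft/s

38.23 ft/s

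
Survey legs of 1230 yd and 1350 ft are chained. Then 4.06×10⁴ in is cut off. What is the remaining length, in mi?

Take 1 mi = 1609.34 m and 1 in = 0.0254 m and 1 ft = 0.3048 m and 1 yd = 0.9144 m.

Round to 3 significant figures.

0.314 mi

1230 yd × 0.9144 = 1124.71 m
1350 ft × 0.3048 = 411.48 m
4.06×10⁴ in × 0.0254 = 1031.24 m
Net: 1124.71 + 411.48 − 1031.24 = 504.95 m
In mi: 504.95 / 1609.34 = 0.313762 mi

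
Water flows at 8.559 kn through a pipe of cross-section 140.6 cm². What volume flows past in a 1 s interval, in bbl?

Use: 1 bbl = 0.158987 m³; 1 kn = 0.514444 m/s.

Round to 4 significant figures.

8.559 kn × 0.514444 → 4.40313 m/s
140.6 cm² × 0.0001 → 0.01406 m²
V = v × A × t = 4.40313 m/s × 0.01406 m² × 1 s = 0.061908 m³
0.061908 m³ ÷ (0.158987 m³/bbl) = 0.38939 bbl

0.3894 bbl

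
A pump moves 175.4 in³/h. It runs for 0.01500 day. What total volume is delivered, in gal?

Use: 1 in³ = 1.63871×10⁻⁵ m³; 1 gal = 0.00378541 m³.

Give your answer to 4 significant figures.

175.4 in³/h → 7.98416×10⁻⁷ m³/s
0.01500 day → 1296 s
V = Q × t = 7.98416×10⁻⁷ × 1296 = 0.00103475 m³
In gal: 0.00103475 / 0.00378541 = 0.273352 gal

0.2734 gal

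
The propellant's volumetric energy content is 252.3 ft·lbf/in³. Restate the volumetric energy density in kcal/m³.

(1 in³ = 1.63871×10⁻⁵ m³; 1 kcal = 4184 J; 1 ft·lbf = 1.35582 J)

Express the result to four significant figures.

4989 kcal/m³

252.3 ft·lbf/in³ × 1.35582 J/ft·lbf ÷ 1.63871×10⁻⁵ m³/in³ = 2.08746×10⁷ J/m³
2.08746×10⁷ J/m³ ÷ 4184 J/kcal = 4989.15 kcal/m³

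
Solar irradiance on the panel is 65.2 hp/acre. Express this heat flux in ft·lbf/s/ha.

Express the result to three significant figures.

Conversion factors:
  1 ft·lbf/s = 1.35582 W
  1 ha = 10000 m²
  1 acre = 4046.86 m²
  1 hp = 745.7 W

65.2 hp/acre × 745.7 W/hp ÷ 4046.86 m²/acre = 12.0142 W/m²
12.0142 W/m² ÷ 1.35582 W/ft·lbf/s × 10000 m²/ha = 88612.1 ft·lbf/s/ha

8.86×10⁴ ft·lbf/s/ha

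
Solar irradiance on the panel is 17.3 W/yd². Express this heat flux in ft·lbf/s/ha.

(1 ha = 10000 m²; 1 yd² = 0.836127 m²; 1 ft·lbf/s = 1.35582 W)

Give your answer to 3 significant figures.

17.3 W/yd² ÷ 0.836127 m²/yd² = 20.6906 W/m²
20.6906 W/m² ÷ 1.35582 W/ft·lbf/s × 10000 m²/ha = 152606 ft·lbf/s/ha

1.53×10⁵ ft·lbf/s/ha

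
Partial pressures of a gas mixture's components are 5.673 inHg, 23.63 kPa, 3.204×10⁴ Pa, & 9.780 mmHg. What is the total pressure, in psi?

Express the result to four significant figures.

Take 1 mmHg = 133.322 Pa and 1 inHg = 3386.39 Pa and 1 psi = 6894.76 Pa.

5.673 inHg × 3386.39 = 19211 Pa
23.63 kPa × 1000 = 23630 Pa
3.204×10⁴ Pa (already Pa)
9.780 mmHg × 133.322 = 1303.89 Pa
Total: 19211 + 23630 + 32040 + 1303.89 = 76184.9 Pa
In psi: 76184.9 / 6894.76 = 11.0497 psi

11.05 psi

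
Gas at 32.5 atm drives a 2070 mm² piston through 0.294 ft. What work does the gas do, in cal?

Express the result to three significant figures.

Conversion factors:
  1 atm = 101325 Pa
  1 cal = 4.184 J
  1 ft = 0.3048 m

32.5 atm → 3.29306×10⁶ Pa
2070 mm² → 0.00207 m²
F = P × A = 3.29306×10⁶ × 0.00207 = 6816.63 N
0.294 ft → 0.0896112 m
W = F × d = 6816.63 × 0.0896112 = 610.846 J
In cal: 610.846 / 4.184 = 145.996 cal

146 cal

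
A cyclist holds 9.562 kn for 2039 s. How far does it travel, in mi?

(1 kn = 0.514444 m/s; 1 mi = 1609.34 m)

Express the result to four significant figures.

6.232 mi

9.562 kn × 0.514444 → 4.91911 m/s
d = v × t = 4.91911 m/s × 2039 s = 10030.1 m
10030.1 m ÷ (1609.34 m/mi) = 6.23243 mi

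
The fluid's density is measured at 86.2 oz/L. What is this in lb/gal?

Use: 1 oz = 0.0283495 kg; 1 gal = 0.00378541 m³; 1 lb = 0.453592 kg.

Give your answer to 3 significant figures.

86.2 oz/L × 0.0283495 kg/oz ÷ 0.001 m³/L = 2443.73 kg/m³
2443.73 kg/m³ ÷ 0.453592 kg/lb × 0.00378541 m³/gal = 20.3939 lb/gal

20.4 lb/gal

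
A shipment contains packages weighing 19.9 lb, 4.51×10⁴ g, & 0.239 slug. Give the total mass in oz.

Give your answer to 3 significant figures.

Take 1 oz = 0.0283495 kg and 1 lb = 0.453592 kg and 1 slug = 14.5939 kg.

2030 oz

19.9 lb × 0.453592 = 9.02648 kg
4.51×10⁴ g × 0.001 = 45.1 kg
0.239 slug × 14.5939 = 3.48794 kg
Sum: 9.02648 + 45.1 + 3.48794 = 57.6144 kg
In oz: 57.6144 / 0.0283495 = 2032.29 oz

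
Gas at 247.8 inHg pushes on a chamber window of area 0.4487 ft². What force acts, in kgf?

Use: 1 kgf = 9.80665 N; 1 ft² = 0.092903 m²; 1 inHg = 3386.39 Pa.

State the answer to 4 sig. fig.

3567 kgf

247.8 inHg × 3386.39 → 839147 Pa
0.4487 ft² × 0.092903 → 0.0416856 m²
F = P × A = 839147 Pa × 0.0416856 m² = 34980.3 N
34980.3 N ÷ (9.80665 N/kgf) = 3567 kgf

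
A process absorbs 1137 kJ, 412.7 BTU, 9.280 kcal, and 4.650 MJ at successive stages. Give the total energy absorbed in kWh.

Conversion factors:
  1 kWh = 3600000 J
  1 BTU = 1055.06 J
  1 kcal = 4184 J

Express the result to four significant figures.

1.739 kWh

1137 kJ × 1000 = 1.137×10⁶ J
412.7 BTU × 1055.06 = 435423 J
9.280 kcal × 4184 = 38827.5 J
4.650 MJ × 1000000 = 4.65×10⁶ J
Total: 1.137×10⁶ + 435423 + 38827.5 + 4.65×10⁶ = 6.26125×10⁶ J
In kWh: 6.26125×10⁶ / 3600000 = 1.73924 kWh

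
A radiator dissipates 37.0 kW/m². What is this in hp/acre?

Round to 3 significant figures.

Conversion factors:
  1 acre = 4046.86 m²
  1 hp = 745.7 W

37.0 kW/m² × 1000 W/kW = 37000 W/m²
37000 W/m² ÷ 745.7 W/hp × 4046.86 m²/acre = 200796 hp/acre

2.01×10⁵ hp/acre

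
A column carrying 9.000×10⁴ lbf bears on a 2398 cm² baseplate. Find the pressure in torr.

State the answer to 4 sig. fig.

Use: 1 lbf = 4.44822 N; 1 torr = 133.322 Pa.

1.252×10⁴ torr

9.000×10⁴ lbf × 4.44822 = 400340 N
2398 cm² × 0.0001 = 0.2398 m²
P = F / A = 400340 N / 0.2398 m² = 1.66947×10⁶ Pa
1.66947×10⁶ Pa ÷ (133.322 Pa/torr) = 12522.1 torr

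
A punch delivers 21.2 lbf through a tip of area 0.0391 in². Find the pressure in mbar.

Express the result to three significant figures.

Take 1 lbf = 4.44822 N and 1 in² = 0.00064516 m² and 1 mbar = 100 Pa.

21.2 lbf × 4.44822 → 94.3023 N
0.0391 in² × 0.00064516 → 2.52258×10⁻⁵ m²
P = F / A = 94.3023 N / 2.52258×10⁻⁵ m² = 3.73833×10⁶ Pa
3.73833×10⁶ Pa ÷ (100 Pa/mbar) = 37383.3 mbar

3.74×10⁴ mbar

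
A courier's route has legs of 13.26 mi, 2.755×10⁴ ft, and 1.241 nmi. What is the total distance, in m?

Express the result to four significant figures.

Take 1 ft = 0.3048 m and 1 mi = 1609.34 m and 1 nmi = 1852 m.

3.204×10⁴ m

13.26 mi × 1609.34 = 21339.8 m
2.755×10⁴ ft × 0.3048 = 8397.24 m
1.241 nmi × 1852 = 2298.33 m
Total: 21339.8 + 8397.24 + 2298.33 = 32035.4 m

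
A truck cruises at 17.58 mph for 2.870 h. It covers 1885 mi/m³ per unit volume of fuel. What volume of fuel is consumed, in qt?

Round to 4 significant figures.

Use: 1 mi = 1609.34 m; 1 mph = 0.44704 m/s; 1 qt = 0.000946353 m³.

17.58 mph → 7.85896 m/s
2.870 h → 10332 s
d = v × t = 7.85896 × 10332 = 81198.8 m
1885 mi/m³ → 3.03361×10⁶ m/m³
V = d / (distance per unit fuel) = 81198.8 / 3.03361×10⁶ = 0.0267664 m³
In qt: 0.0267664 / 0.000946353 = 28.2837 qt

28.28 qt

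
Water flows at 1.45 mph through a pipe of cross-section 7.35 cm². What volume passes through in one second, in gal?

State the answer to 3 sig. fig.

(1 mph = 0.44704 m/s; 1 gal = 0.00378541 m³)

1.45 mph × 0.44704 = 0.648208 m/s
7.35 cm² × 0.0001 = 7.35×10⁻⁴ m²
V = v × A × t = 0.648208 m/s × 7.35×10⁻⁴ m² × 1 s = 4.76433×10⁻⁴ m³
4.76433×10⁻⁴ m³ ÷ (0.00378541 m³/gal) = 0.12586 gal

0.126 gal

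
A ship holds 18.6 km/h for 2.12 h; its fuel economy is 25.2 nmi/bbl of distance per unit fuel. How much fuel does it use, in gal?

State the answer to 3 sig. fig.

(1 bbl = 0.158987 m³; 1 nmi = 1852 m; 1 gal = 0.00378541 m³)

35.5 gal

18.6 km/h → 5.16667 m/s
2.12 h → 7632 s
d = v × t = 5.16667 × 7632 = 39432 m
25.2 nmi/bbl → 293549 m/m³
V = d / (distance per unit fuel) = 39432 / 293549 = 0.134329 m³
In gal: 0.134329 / 0.00378541 = 35.486 gal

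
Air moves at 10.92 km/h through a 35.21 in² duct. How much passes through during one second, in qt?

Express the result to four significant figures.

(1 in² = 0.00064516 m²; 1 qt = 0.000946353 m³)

72.81 qt

10.92 km/h × (1/3.6) → 3.03333 m/s
35.21 in² × 0.00064516 → 0.0227161 m²
V = v × A × t = 3.03333 m/s × 0.0227161 m² × 1 s = 0.0689054 m³
0.0689054 m³ ÷ (0.000946353 m³/qt) = 72.8115 qt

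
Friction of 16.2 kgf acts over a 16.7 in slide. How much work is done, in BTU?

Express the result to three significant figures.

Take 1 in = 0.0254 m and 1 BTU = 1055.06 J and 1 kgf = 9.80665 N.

16.2 kgf × 9.80665 = 158.868 N
16.7 in × 0.0254 = 0.42418 m
W = F × d = 158.868 N × 0.42418 m = 67.3886 J
67.3886 J ÷ (1055.06 J/BTU) = 0.0638718 BTU

0.0639 BTU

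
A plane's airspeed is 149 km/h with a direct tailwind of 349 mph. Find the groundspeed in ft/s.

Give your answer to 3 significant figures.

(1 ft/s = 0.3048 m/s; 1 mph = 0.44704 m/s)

648 ft/s

149 km/h × (1/3.6) → 41.3889 m/s
349 mph × 0.44704 → 156.017 m/s
Sum: 41.3889 + 156.017 = 197.406 m/s
In ft/s: 197.406 / 0.3048 = 647.657 ft/s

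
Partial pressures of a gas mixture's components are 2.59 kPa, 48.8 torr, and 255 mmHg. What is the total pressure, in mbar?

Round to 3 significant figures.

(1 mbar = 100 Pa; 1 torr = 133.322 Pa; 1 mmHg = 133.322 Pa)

431 mbar

2.59 kPa × 1000 = 2590 Pa
48.8 torr × 133.322 = 6506.11 Pa
255 mmHg × 133.322 = 33997.1 Pa
Total: 2590 + 6506.11 + 33997.1 = 43093.2 Pa
In mbar: 43093.2 / 100 = 430.932 mbar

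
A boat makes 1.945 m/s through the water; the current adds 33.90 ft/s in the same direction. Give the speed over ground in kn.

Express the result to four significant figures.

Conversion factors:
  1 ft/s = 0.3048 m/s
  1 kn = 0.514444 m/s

23.87 kn

1.945 m/s (already m/s)
33.90 ft/s × 0.3048 = 10.3327 m/s
Combined: 1.945 + 10.3327 = 12.2777 m/s
In kn: 12.2777 / 0.514444 = 23.866 kn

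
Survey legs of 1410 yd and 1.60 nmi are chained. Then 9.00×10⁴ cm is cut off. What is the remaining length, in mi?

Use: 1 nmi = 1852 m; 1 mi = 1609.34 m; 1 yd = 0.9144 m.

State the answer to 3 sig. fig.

2.08 mi

1410 yd × 0.9144 = 1289.3 m
1.60 nmi × 1852 = 2963.2 m
9.00×10⁴ cm × 0.01 = 900 m
Result: 1289.3 + 2963.2 − 900 = 3352.5 m
In mi: 3352.5 / 1609.34 = 2.08315 mi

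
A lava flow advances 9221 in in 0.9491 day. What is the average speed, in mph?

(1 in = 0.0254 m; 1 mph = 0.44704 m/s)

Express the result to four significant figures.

9221 in × 0.0254 = 234.213 m
0.9491 day × 86400 = 82002.2 s
v = d / t = 234.213 m / 82002.2 s = 0.00285618 m/s
0.00285618 m/s ÷ (0.44704 m/s/mph) = 0.00638909 mph

0.006389 mph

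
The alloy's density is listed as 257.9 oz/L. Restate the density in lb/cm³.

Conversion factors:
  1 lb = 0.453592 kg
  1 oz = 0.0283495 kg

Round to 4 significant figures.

257.9 oz/L × 0.0283495 kg/oz ÷ 0.001 m³/L = 7311.34 kg/m³
7311.34 kg/m³ ÷ 0.453592 kg/lb × 10⁻⁶ m³/cm³ = 0.0161188 lb/cm³

0.01612 lb/cm³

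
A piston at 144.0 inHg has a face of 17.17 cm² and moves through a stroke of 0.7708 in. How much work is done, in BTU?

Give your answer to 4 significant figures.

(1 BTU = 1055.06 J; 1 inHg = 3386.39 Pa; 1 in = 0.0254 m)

0.01554 BTU

144.0 inHg → 487640 Pa
17.17 cm² → 0.001717 m²
F = P × A = 487640 × 0.001717 = 837.278 N
0.7708 in → 0.0195783 m
W = F × d = 837.278 × 0.0195783 = 16.3925 J
In BTU: 16.3925 / 1055.06 = 0.015537 BTU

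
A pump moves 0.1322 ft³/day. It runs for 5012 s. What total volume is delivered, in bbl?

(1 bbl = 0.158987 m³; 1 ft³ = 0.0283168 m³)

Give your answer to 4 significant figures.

0.001366 bbl

0.1322 ft³/day → 4.33273×10⁻⁸ m³/s
V = Q × t = 4.33273×10⁻⁸ × 5012 = 2.17156×10⁻⁴ m³
In bbl: 2.17156×10⁻⁴ / 0.158987 = 0.00136587 bbl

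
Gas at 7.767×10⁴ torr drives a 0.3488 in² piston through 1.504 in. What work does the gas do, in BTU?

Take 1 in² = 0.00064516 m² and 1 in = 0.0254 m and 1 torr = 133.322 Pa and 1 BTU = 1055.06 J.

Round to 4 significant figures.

0.08437 BTU

7.767×10⁴ torr → 1.03551×10⁷ Pa
0.3488 in² → 2.25032×10⁻⁴ m²
F = P × A = 1.03551×10⁷ × 2.25032×10⁻⁴ = 2330.23 N
1.504 in → 0.0382016 m
W = F × d = 2330.23 × 0.0382016 = 89.0185 J
In BTU: 89.0185 / 1055.06 = 0.0843729 BTU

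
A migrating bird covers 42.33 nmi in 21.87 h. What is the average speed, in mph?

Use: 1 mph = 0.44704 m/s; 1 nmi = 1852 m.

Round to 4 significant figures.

42.33 nmi × 1852 → 78395.2 m
21.87 h × 3600 → 78732 s
v = d / t = 78395.2 m / 78732 s = 0.995722 m/s
0.995722 m/s ÷ (0.44704 m/s/mph) = 2.22737 mph

2.227 mph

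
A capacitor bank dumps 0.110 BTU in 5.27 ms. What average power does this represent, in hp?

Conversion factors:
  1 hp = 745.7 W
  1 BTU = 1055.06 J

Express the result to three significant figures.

0.110 BTU × 1055.06 → 116.057 J
5.27 ms × 0.001 → 0.00527 s
P = E / t = 116.057 J / 0.00527 s = 22022.2 W
22022.2 W ÷ (745.7 W/hp) = 29.5323 hp

29.5 hp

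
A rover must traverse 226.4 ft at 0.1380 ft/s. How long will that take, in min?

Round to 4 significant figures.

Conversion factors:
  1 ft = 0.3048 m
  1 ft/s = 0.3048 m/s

27.34 min

226.4 ft × 0.3048 = 69.0067 m
0.1380 ft/s × 0.3048 = 0.0420624 m/s
t = d / v = 69.0067 m / 0.0420624 m/s = 1640.58 s
1640.58 s ÷ (60 s/min) = 27.343 min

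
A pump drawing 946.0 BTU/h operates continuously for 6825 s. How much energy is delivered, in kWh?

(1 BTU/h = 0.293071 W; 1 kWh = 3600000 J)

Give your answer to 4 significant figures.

946.0 BTU/h × 0.293071 → 277.245 W
E = P × t = 277.245 W × 6825 s = 1.8922×10⁶ J
1.8922×10⁶ J ÷ (3600000 J/kWh) = 0.525611 kWh

0.5256 kWh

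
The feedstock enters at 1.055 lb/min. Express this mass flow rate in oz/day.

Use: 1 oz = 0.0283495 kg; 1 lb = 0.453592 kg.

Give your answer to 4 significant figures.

2.431×10⁴ oz/day

1.055 lb/min × 0.453592 kg/lb ÷ 60 s/min = 0.00797566 kg/s
0.00797566 kg/s ÷ 0.0283495 kg/oz × 86400 s/day = 24307.2 oz/day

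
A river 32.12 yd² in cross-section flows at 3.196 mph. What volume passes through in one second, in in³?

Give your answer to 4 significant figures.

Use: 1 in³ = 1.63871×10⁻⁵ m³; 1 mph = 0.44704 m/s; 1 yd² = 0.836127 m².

3.196 mph × 0.44704 → 1.42874 m/s
32.12 yd² × 0.836127 → 26.8564 m²
V = v × A × t = 1.42874 m/s × 26.8564 m² × 1 s = 38.3708 m³
38.3708 m³ ÷ (1.63871×10⁻⁵ m³/in³) = 2.34152×10⁶ in³

2.342×10⁶ in³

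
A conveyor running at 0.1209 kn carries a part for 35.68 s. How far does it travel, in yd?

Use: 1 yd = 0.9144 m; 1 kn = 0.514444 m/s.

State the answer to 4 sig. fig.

0.1209 kn × 0.514444 → 0.0621963 m/s
d = v × t = 0.0621963 m/s × 35.68 s = 2.21916 m
2.21916 m ÷ (0.9144 m/yd) = 2.4269 yd

2.427 yd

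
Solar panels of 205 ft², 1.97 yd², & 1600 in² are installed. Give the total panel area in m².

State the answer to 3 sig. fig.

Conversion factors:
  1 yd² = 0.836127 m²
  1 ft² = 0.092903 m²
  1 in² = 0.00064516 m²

21.7 m²

205 ft² × 0.092903 → 19.0451 m²
1.97 yd² × 0.836127 → 1.64717 m²
1600 in² × 0.00064516 → 1.03226 m²
Total: 19.0451 + 1.64717 + 1.03226 = 21.7245 m²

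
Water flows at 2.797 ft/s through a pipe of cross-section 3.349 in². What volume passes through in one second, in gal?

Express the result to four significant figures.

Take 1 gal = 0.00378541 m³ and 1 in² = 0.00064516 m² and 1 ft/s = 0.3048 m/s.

2.797 ft/s × 0.3048 = 0.852526 m/s
3.349 in² × 0.00064516 = 0.00216064 m²
V = v × A × t = 0.852526 m/s × 0.00216064 m² × 1 s = 0.001842 m³
0.001842 m³ ÷ (0.00378541 m³/gal) = 0.486605 gal

0.4866 gal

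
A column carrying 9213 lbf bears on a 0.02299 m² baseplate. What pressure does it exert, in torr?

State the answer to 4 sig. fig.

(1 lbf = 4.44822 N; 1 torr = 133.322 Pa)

9213 lbf × 4.44822 = 40981.5 N
P = F / A = 40981.5 N / 0.02299 m² = 1.78258×10⁶ Pa
1.78258×10⁶ Pa ÷ (133.322 Pa/torr) = 13370.5 torr

1.337×10⁴ torr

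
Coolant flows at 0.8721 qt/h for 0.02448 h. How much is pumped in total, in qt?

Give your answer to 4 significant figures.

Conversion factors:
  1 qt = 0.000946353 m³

0.8721 qt/h → 2.29254×10⁻⁷ m³/s
0.02448 h → 88.128 s
V = Q × t = 2.29254×10⁻⁷ × 88.128 = 2.02037×10⁻⁵ m³
In qt: 2.02037×10⁻⁵ / 0.000946353 = 0.021349 qt

0.02135 qt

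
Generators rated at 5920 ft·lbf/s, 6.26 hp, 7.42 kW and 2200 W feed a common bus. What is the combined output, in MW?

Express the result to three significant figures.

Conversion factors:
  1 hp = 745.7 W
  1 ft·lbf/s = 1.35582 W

5920 ft·lbf/s × 1.35582 → 8026.45 W
6.26 hp × 745.7 → 4668.08 W
7.42 kW × 1000 → 7420 W
2200 W (already W)
Combined: 8026.45 + 4668.08 + 7420 + 2200 = 22314.5 W
In MW: 22314.5 / 1000000 = 0.0223145 MW

0.0223 MW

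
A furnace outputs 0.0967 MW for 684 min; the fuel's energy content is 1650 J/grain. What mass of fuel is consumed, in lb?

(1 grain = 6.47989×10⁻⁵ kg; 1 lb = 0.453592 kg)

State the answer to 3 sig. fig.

0.0967 MW → 96700 W
684 min → 41040 s
E = P × t = 96700 × 41040 = 3.96857×10⁹ J
1650 J/grain → 2.54634×10⁷ J/kg
m = E / e_s = 3.96857×10⁹ / 2.54634×10⁷ = 155.854 kg
In lb: 155.854 / 0.453592 = 343.6 lb

344 lb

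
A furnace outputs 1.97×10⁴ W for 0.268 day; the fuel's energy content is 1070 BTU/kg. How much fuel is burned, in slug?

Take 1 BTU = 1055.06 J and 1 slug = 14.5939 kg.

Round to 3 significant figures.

27.7 slug

0.268 day → 23155.2 s
E = P × t = 19700 × 23155.2 = 4.56157×10⁸ J
1070 BTU/kg → 1.12891×10⁶ J/kg
m = E / e_s = 4.56157×10⁸ / 1.12891×10⁶ = 404.069 kg
In slug: 404.069 / 14.5939 = 27.6875 slug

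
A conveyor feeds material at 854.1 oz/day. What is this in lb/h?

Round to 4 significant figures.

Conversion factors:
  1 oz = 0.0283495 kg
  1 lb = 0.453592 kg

2.224 lb/h

854.1 oz/day × 0.0283495 kg/oz ÷ 86400 s/day = 2.80247×10⁻⁴ kg/s
2.80247×10⁻⁴ kg/s ÷ 0.453592 kg/lb × 3600 s/h = 2.22422 lb/h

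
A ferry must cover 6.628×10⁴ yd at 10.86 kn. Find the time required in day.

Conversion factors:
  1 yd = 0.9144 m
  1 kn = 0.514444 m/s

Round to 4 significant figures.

6.628×10⁴ yd × 0.9144 = 60606.4 m
10.86 kn × 0.514444 = 5.58686 m/s
t = d / v = 60606.4 m / 5.58686 m/s = 10848 s
10848 s ÷ (86400 s/day) = 0.125556 day

0.1256 day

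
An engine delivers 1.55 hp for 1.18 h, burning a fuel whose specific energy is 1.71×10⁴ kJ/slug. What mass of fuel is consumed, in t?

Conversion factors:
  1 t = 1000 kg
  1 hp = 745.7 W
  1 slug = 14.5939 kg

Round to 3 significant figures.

1.55 hp → 1155.84 W
1.18 h → 4248 s
E = P × t = 1155.84 × 4248 = 4.91001×10⁶ J
1.71×10⁴ kJ/slug → 1.17172×10⁶ J/kg
m = E / e_s = 4.91001×10⁶ / 1.17172×10⁶ = 4.19043 kg
In t: 4.19043 / 1000 = 0.00419043 t

0.00419 t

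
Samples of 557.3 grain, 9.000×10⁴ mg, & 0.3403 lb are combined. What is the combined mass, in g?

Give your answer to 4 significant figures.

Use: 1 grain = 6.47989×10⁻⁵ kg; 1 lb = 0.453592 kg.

557.3 grain × 6.47989×10⁻⁵ → 0.0361124 kg
9.000×10⁴ mg × 10⁻⁶ → 0.09 kg
0.3403 lb × 0.453592 → 0.154357 kg
Total: 0.0361124 + 0.09 + 0.154357 = 0.280469 kg
In g: 0.280469 / 0.001 = 280.469 g

280.5 g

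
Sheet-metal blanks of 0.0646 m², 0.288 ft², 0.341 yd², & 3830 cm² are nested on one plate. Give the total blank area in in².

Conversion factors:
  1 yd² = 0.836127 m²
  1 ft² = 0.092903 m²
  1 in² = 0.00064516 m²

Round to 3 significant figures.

1180 in²

0.0646 m² (already m²)
0.288 ft² × 0.092903 = 0.0267561 m²
0.341 yd² × 0.836127 = 0.285119 m²
3830 cm² × 0.0001 = 0.383 m²
Sum: 0.0646 + 0.0267561 + 0.285119 + 0.383 = 0.759475 m²
In in²: 0.759475 / 0.00064516 = 1177.19 in²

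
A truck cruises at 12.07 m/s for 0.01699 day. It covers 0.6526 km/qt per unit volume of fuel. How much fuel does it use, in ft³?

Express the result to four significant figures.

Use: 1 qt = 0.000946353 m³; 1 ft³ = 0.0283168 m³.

0.9074 ft³

0.01699 day → 1467.94 s
d = v × t = 12.07 × 1467.94 = 17718 m
0.6526 km/qt → 689595 m/m³
V = d / (distance per unit fuel) = 17718 / 689595 = 0.0256933 m³
In ft³: 0.0256933 / 0.0283168 = 0.907352 ft³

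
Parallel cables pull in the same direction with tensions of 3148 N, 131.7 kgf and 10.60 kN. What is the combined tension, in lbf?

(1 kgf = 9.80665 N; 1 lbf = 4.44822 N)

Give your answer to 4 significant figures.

3148 N (already N)
131.7 kgf × 9.80665 → 1291.54 N
10.60 kN × 1000 → 10600 N
Sum: 3148 + 1291.54 + 10600 = 15039.5 N
In lbf: 15039.5 / 4.44822 = 3381.02 lbf

3381 lbf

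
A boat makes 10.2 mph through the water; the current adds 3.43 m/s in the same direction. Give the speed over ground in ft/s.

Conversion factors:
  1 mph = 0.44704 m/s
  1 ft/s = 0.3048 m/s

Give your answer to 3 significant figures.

10.2 mph × 0.44704 = 4.55981 m/s
3.43 m/s (already m/s)
Total: 4.55981 + 3.43 = 7.98981 m/s
In ft/s: 7.98981 / 0.3048 = 26.2133 ft/s

26.2 ft/s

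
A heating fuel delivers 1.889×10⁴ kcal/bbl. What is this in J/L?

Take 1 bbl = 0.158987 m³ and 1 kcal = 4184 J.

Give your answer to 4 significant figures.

4.971×10⁵ J/L

1.889×10⁴ kcal/bbl × 4184 J/kcal ÷ 0.158987 m³/bbl = 4.97121×10⁸ J/m³
4.97121×10⁸ J/m³ × 0.001 m³/L = 497121 J/L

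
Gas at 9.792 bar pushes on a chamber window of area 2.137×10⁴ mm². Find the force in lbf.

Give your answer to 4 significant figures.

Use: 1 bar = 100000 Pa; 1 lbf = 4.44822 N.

9.792 bar × 100000 → 979200 Pa
2.137×10⁴ mm² × 10⁻⁶ → 0.02137 m²
F = P × A = 979200 Pa × 0.02137 m² = 20925.5 N
20925.5 N ÷ (4.44822 N/lbf) = 4704.24 lbf

4704 lbf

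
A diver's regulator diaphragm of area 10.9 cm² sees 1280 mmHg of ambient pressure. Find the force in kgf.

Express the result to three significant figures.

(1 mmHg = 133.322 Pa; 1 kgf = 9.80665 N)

1280 mmHg × 133.322 → 170652 Pa
10.9 cm² × 0.0001 → 0.00109 m²
F = P × A = 170652 Pa × 0.00109 m² = 186.011 N
186.011 N ÷ (9.80665 N/kgf) = 18.9678 kgf

19.0 kgf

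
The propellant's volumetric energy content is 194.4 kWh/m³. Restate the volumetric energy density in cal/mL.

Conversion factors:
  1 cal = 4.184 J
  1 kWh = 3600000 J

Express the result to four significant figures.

167.3 cal/mL

194.4 kWh/m³ × 3600000 J/kWh = 6.9984×10⁸ J/m³
6.9984×10⁸ J/m³ ÷ 4.184 J/cal × 10⁻⁶ m³/mL = 167.266 cal/mL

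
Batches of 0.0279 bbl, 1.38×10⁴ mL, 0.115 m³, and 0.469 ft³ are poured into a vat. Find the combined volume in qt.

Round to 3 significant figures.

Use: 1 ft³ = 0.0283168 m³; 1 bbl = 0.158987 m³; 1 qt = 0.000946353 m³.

0.0279 bbl × 0.158987 = 0.00443574 m³
1.38×10⁴ mL × 10⁻⁶ = 0.0138 m³
0.115 m³ (already m³)
0.469 ft³ × 0.0283168 = 0.0132806 m³
Combined: 0.00443574 + 0.0138 + 0.115 + 0.0132806 = 0.146516 m³
In qt: 0.146516 / 0.000946353 = 154.822 qt

155 qt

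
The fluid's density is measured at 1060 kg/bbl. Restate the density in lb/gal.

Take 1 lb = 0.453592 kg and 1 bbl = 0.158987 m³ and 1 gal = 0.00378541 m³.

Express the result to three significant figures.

1060 kg/bbl ÷ 0.158987 m³/bbl = 6667.21 kg/m³
6667.21 kg/m³ ÷ 0.453592 kg/lb × 0.00378541 m³/gal = 55.6406 lb/gal

55.6 lb/gal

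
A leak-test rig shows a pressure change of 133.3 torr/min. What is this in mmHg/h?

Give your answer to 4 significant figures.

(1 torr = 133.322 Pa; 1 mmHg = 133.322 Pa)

133.3 torr/min × 133.322 Pa/torr ÷ 60 s/min = 296.197 Pa/s
296.197 Pa/s ÷ 133.322 Pa/mmHg × 3600 s/h = 7998 mmHg/h

7998 mmHg/h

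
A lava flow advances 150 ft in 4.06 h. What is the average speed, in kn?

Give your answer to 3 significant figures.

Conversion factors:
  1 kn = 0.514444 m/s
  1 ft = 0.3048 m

0.00608 kn

150 ft × 0.3048 = 45.72 m
4.06 h × 3600 = 14616 s
v = d / t = 45.72 m / 14616 s = 0.00312808 m/s
0.00312808 m/s ÷ (0.514444 m/s/kn) = 0.00608051 kn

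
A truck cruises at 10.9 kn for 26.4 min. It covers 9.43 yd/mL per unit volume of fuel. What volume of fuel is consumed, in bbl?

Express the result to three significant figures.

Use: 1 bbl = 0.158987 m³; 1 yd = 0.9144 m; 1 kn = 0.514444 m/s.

10.9 kn → 5.60744 m/s
26.4 min → 1584 s
d = v × t = 5.60744 × 1584 = 8882.18 m
9.43 yd/mL → 8.62279×10⁶ m/m³
V = d / (distance per unit fuel) = 8882.18 / 8.62279×10⁶ = 0.00103008 m³
In bbl: 0.00103008 / 0.158987 = 0.00647902 bbl

0.00648 bbl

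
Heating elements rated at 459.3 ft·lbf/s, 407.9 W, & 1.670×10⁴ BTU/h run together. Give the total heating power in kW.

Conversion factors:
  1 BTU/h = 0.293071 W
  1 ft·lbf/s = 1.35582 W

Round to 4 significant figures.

5.925 kW

459.3 ft·lbf/s × 1.35582 = 622.728 W
407.9 W (already W)
1.670×10⁴ BTU/h × 0.293071 = 4894.29 W
Combined: 622.728 + 407.9 + 4894.29 = 5924.92 W
In kW: 5924.92 / 1000 = 5.92492 kW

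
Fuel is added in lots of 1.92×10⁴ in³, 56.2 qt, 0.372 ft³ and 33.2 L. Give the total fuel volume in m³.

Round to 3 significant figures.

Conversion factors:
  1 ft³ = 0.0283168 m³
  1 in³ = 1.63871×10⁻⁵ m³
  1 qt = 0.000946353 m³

1.92×10⁴ in³ × 1.63871×10⁻⁵ = 0.314632 m³
56.2 qt × 0.000946353 = 0.053185 m³
0.372 ft³ × 0.0283168 = 0.0105338 m³
33.2 L × 0.001 = 0.0332 m³
Sum: 0.314632 + 0.053185 + 0.0105338 + 0.0332 = 0.411551 m³

0.412 m³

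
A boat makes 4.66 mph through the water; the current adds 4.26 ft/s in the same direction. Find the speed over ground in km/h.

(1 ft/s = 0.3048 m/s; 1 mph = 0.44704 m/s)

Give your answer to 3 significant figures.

12.2 km/h

4.66 mph × 0.44704 = 2.08321 m/s
4.26 ft/s × 0.3048 = 1.29845 m/s
Total: 2.08321 + 1.29845 = 3.38166 m/s
In km/h: 3.38166 / (1/3.6) = 12.174 km/h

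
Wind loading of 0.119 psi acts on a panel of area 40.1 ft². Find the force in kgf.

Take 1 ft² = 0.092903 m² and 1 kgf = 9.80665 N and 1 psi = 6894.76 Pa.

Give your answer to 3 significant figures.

312 kgf

0.119 psi × 6894.76 → 820.476 Pa
40.1 ft² × 0.092903 → 3.72541 m²
F = P × A = 820.476 Pa × 3.72541 m² = 3056.61 N
3056.61 N ÷ (9.80665 N/kgf) = 311.687 kgf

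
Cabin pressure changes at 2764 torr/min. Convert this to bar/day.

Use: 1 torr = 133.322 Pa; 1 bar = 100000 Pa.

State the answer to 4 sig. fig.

5306 bar/day

2764 torr/min × 133.322 Pa/torr ÷ 60 s/min = 6141.7 Pa/s
6141.7 Pa/s ÷ 100000 Pa/bar × 86400 s/day = 5306.43 bar/day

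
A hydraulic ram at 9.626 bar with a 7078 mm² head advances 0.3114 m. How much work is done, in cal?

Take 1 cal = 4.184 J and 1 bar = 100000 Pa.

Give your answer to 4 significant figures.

507.1 cal

9.626 bar → 962600 Pa
7078 mm² → 0.007078 m²
F = P × A = 962600 × 0.007078 = 6813.28 N
W = F × d = 6813.28 × 0.3114 = 2121.66 J
In cal: 2121.66 / 4.184 = 507.089 cal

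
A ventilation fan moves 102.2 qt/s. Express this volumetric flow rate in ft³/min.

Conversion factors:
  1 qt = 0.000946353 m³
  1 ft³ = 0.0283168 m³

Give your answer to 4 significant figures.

204.9 ft³/min

102.2 qt/s × 0.000946353 m³/qt = 0.0967173 m³/s
0.0967173 m³/s ÷ 0.0283168 m³/ft³ × 60 s/min = 204.933 ft³/min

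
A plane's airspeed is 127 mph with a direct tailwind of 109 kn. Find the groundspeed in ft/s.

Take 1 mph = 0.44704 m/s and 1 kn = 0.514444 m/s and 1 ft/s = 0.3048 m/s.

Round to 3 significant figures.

370 ft/s

127 mph × 0.44704 = 56.7741 m/s
109 kn × 0.514444 = 56.0744 m/s
Total: 56.7741 + 56.0744 = 112.848 m/s
In ft/s: 112.848 / 0.3048 = 370.236 ft/s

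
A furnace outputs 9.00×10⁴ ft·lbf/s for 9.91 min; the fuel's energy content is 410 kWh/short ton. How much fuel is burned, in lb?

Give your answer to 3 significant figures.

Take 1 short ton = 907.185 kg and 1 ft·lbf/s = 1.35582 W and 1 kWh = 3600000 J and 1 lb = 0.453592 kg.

98.3 lb

9.00×10⁴ ft·lbf/s → 122024 W
9.91 min → 594.6 s
E = P × t = 122024 × 594.6 = 7.25555×10⁷ J
410 kWh/short ton → 1.62701×10⁶ J/kg
m = E / e_s = 7.25555×10⁷ / 1.62701×10⁶ = 44.5944 kg
In lb: 44.5944 / 0.453592 = 98.3139 lb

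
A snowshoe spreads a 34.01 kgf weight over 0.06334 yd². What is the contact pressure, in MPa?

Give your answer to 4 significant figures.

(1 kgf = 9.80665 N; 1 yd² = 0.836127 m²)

0.006298 MPa

34.01 kgf × 9.80665 = 333.524 N
0.06334 yd² × 0.836127 = 0.0529603 m²
P = F / A = 333.524 N / 0.0529603 m² = 6297.62 Pa
6297.62 Pa ÷ (1000000 Pa/MPa) = 0.00629762 MPa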